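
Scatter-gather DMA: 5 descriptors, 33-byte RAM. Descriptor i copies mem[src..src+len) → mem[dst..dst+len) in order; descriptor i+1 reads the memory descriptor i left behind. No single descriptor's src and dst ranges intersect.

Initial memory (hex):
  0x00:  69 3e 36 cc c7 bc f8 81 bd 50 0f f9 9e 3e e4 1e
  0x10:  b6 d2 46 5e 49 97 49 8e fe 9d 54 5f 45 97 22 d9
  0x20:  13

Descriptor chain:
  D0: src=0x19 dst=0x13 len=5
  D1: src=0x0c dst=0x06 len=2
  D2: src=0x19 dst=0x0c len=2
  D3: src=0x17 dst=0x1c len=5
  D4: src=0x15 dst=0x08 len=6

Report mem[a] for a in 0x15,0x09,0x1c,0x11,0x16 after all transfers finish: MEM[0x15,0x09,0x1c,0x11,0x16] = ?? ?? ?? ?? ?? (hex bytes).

  after D0: wrote 5B at 0x13 = 9d545f4597
  after D1: wrote 2B at 0x06 = 9e3e
  after D2: wrote 2B at 0x0c = 9d54
  after D3: wrote 5B at 0x1c = 97fe9d545f
  after D4: wrote 6B at 0x08 = 5f4597fe9d54
query mem[0x15]=0x5f, mem[0x09]=0x45, mem[0x1c]=0x97, mem[0x11]=0xd2, mem[0x16]=0x45

MEM[0x15,0x09,0x1c,0x11,0x16] = 5f 45 97 d2 45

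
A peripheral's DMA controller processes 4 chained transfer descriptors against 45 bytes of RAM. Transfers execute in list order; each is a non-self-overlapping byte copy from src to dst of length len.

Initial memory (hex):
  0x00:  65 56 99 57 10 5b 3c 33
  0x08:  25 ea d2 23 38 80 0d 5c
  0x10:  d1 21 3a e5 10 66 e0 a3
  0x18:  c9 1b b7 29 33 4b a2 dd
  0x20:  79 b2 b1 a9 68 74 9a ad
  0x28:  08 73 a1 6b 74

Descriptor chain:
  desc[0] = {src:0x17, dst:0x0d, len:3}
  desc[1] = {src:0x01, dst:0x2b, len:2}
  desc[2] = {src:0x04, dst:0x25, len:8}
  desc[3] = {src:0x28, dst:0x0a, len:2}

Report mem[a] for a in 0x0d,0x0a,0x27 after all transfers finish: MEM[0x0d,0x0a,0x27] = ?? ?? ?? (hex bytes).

#0 dst[0x0d+3] := {0xa3,0xc9,0x1b}
#1 dst[0x2b+2] := {0x56,0x99}
#2 dst[0x25+8] := {0x10,0x5b,0x3c,0x33,0x25,0xea,0xd2,0x23}
#3 dst[0x0a+2] := {0x33,0x25}
query mem[0x0d]=0xa3, mem[0x0a]=0x33, mem[0x27]=0x3c

MEM[0x0d,0x0a,0x27] = a3 33 3c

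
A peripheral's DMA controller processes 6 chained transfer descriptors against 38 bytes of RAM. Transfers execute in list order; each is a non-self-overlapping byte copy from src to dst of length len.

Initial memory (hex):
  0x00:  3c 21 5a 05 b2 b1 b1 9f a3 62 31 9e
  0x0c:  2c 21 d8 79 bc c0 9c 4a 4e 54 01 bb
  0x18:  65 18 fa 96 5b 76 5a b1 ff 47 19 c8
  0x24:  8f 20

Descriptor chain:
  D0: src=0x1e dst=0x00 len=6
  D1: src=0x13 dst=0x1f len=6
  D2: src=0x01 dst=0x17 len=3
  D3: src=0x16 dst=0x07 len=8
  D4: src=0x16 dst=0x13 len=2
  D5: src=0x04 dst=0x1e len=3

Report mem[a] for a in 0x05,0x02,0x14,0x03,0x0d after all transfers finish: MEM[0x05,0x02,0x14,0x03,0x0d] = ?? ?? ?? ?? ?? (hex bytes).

MEM[0x05,0x02,0x14,0x03,0x0d] = c8 ff b1 47 5b

D0: mem[0x00..0x05] <- [5a b1 ff 47 19 c8]
D1: mem[0x1f..0x24] <- [4a 4e 54 01 bb 65]
D2: mem[0x17..0x19] <- [b1 ff 47]
D3: mem[0x07..0x0e] <- [01 b1 ff 47 fa 96 5b 76]
D4: mem[0x13..0x14] <- [01 b1]
D5: mem[0x1e..0x20] <- [19 c8 b1]
query mem[0x05]=0xc8, mem[0x02]=0xff, mem[0x14]=0xb1, mem[0x03]=0x47, mem[0x0d]=0x5b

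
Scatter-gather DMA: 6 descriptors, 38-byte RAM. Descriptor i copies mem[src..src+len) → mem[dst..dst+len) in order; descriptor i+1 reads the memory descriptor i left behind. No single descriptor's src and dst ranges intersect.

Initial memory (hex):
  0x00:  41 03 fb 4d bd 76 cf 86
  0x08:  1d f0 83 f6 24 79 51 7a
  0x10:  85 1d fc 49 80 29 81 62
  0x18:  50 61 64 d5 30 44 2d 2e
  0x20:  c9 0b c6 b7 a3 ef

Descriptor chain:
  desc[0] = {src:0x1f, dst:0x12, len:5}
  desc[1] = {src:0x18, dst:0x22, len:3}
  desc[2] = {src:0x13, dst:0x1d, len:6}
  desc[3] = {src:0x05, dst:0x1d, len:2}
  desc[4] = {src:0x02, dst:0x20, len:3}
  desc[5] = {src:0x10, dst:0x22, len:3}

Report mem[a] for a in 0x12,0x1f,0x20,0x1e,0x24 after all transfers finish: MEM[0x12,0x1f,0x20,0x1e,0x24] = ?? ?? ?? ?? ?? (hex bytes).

D0: mem[0x12..0x16] <- [2e c9 0b c6 b7]
D1: mem[0x22..0x24] <- [50 61 64]
D2: mem[0x1d..0x22] <- [c9 0b c6 b7 62 50]
D3: mem[0x1d..0x1e] <- [76 cf]
D4: mem[0x20..0x22] <- [fb 4d bd]
D5: mem[0x22..0x24] <- [85 1d 2e]
query mem[0x12]=0x2e, mem[0x1f]=0xc6, mem[0x20]=0xfb, mem[0x1e]=0xcf, mem[0x24]=0x2e

MEM[0x12,0x1f,0x20,0x1e,0x24] = 2e c6 fb cf 2e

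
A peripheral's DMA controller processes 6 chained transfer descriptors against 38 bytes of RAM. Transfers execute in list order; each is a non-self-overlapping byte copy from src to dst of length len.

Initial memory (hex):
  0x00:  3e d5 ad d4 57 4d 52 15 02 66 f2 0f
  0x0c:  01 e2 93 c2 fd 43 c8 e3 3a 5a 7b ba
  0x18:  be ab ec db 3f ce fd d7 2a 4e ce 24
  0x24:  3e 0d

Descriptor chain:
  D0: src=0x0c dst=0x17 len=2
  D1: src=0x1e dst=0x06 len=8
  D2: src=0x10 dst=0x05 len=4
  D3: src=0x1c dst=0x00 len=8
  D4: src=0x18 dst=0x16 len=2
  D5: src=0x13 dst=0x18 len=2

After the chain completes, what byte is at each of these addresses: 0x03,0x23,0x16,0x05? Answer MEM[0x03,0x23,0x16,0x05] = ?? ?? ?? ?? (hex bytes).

MEM[0x03,0x23,0x16,0x05] = d7 24 e2 4e

D0: mem[0x17..0x18] <- [01 e2]
D1: mem[0x06..0x0d] <- [fd d7 2a 4e ce 24 3e 0d]
D2: mem[0x05..0x08] <- [fd 43 c8 e3]
D3: mem[0x00..0x07] <- [3f ce fd d7 2a 4e ce 24]
D4: mem[0x16..0x17] <- [e2 ab]
D5: mem[0x18..0x19] <- [e3 3a]
query mem[0x03]=0xd7, mem[0x23]=0x24, mem[0x16]=0xe2, mem[0x05]=0x4e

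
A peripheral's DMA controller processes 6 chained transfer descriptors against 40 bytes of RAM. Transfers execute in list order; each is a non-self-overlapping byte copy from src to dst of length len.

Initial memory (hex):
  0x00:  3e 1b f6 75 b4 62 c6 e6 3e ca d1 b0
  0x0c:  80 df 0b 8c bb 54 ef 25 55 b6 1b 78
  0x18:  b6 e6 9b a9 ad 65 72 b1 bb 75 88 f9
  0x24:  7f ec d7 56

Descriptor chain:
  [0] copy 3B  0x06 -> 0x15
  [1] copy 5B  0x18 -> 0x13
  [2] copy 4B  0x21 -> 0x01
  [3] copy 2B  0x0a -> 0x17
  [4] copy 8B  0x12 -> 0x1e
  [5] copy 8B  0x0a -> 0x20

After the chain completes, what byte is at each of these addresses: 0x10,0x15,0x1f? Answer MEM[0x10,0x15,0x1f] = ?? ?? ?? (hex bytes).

D0: mem[0x15..0x17] <- [c6 e6 3e]
D1: mem[0x13..0x17] <- [b6 e6 9b a9 ad]
D2: mem[0x01..0x04] <- [75 88 f9 7f]
D3: mem[0x17..0x18] <- [d1 b0]
D4: mem[0x1e..0x25] <- [ef b6 e6 9b a9 d1 b0 e6]
D5: mem[0x20..0x27] <- [d1 b0 80 df 0b 8c bb 54]
query mem[0x10]=0xbb, mem[0x15]=0x9b, mem[0x1f]=0xb6

MEM[0x10,0x15,0x1f] = bb 9b b6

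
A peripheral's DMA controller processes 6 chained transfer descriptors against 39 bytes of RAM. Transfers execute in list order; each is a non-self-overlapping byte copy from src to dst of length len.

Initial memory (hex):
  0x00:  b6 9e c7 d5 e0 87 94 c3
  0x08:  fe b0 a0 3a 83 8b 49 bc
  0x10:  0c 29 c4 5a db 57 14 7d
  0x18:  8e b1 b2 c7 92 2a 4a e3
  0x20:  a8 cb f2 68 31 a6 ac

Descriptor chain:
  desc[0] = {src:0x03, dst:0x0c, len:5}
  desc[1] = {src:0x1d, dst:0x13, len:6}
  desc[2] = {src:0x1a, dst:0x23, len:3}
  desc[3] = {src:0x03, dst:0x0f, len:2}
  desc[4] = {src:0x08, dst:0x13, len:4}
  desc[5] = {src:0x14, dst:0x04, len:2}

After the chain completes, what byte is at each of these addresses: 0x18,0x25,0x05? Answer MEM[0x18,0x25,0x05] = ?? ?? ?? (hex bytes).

MEM[0x18,0x25,0x05] = f2 92 a0

[0] 0x03->0x0c len=5 : d5 e0 87 94 c3
[1] 0x1d->0x13 len=6 : 2a 4a e3 a8 cb f2
[2] 0x1a->0x23 len=3 : b2 c7 92
[3] 0x03->0x0f len=2 : d5 e0
[4] 0x08->0x13 len=4 : fe b0 a0 3a
[5] 0x14->0x04 len=2 : b0 a0
query mem[0x18]=0xf2, mem[0x25]=0x92, mem[0x05]=0xa0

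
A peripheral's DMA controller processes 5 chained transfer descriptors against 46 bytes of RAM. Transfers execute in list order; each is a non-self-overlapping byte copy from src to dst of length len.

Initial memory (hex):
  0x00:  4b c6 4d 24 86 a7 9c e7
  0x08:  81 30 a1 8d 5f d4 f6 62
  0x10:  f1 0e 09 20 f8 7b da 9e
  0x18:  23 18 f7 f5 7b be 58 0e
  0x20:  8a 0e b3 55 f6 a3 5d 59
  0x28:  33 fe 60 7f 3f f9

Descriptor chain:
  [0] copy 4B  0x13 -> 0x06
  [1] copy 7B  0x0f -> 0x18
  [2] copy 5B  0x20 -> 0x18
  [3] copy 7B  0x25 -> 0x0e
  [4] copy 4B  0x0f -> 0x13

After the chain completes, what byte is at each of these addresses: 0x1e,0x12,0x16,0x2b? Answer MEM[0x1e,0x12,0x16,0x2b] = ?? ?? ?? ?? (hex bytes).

MEM[0x1e,0x12,0x16,0x2b] = 7b fe fe 7f

#0 dst[0x06+4] := {0x20,0xf8,0x7b,0xda}
#1 dst[0x18+7] := {0x62,0xf1,0x0e,0x09,0x20,0xf8,0x7b}
#2 dst[0x18+5] := {0x8a,0x0e,0xb3,0x55,0xf6}
#3 dst[0x0e+7] := {0xa3,0x5d,0x59,0x33,0xfe,0x60,0x7f}
#4 dst[0x13+4] := {0x5d,0x59,0x33,0xfe}
query mem[0x1e]=0x7b, mem[0x12]=0xfe, mem[0x16]=0xfe, mem[0x2b]=0x7f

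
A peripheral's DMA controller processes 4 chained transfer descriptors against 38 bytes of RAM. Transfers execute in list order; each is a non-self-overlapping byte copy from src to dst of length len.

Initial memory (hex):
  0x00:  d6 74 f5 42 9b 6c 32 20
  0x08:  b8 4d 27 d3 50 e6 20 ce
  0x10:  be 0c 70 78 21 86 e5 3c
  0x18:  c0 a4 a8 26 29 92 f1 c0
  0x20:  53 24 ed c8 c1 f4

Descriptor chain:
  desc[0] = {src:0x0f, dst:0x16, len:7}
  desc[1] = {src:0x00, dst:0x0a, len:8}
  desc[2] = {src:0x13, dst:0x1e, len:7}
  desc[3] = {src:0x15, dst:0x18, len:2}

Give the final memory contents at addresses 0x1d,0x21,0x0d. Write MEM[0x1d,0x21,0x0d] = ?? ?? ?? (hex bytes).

  after D0: wrote 7B at 0x16 = cebe0c70782186
  after D1: wrote 8B at 0x0a = d674f5429b6c3220
  after D2: wrote 7B at 0x1e = 782186cebe0c70
  after D3: wrote 2B at 0x18 = 86ce
query mem[0x1d]=0x92, mem[0x21]=0xce, mem[0x0d]=0x42

MEM[0x1d,0x21,0x0d] = 92 ce 42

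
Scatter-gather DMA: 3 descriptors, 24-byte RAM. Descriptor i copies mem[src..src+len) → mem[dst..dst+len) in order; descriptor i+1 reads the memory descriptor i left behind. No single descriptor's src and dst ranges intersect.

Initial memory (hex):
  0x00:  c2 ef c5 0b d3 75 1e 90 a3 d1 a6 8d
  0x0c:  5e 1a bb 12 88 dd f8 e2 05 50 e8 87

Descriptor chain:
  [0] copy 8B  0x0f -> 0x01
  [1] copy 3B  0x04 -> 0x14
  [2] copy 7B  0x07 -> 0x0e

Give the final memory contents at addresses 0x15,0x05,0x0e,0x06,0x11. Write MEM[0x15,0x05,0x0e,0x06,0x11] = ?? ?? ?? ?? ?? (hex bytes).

MEM[0x15,0x05,0x0e,0x06,0x11] = e2 e2 50 05 a6

#0 dst[0x01+8] := {0x12,0x88,0xdd,0xf8,0xe2,0x05,0x50,0xe8}
#1 dst[0x14+3] := {0xf8,0xe2,0x05}
#2 dst[0x0e+7] := {0x50,0xe8,0xd1,0xa6,0x8d,0x5e,0x1a}
query mem[0x15]=0xe2, mem[0x05]=0xe2, mem[0x0e]=0x50, mem[0x06]=0x05, mem[0x11]=0xa6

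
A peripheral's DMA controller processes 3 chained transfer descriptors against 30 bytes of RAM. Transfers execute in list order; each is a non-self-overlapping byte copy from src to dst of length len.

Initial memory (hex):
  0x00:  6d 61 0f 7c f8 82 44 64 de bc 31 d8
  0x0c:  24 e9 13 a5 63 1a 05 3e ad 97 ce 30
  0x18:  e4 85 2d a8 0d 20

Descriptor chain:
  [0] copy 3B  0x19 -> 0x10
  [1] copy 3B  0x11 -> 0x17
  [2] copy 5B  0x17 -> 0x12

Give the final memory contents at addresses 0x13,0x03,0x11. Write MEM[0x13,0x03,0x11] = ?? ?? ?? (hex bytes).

MEM[0x13,0x03,0x11] = a8 7c 2d

  after D0: wrote 3B at 0x10 = 852da8
  after D1: wrote 3B at 0x17 = 2da83e
  after D2: wrote 5B at 0x12 = 2da83e2da8
query mem[0x13]=0xa8, mem[0x03]=0x7c, mem[0x11]=0x2d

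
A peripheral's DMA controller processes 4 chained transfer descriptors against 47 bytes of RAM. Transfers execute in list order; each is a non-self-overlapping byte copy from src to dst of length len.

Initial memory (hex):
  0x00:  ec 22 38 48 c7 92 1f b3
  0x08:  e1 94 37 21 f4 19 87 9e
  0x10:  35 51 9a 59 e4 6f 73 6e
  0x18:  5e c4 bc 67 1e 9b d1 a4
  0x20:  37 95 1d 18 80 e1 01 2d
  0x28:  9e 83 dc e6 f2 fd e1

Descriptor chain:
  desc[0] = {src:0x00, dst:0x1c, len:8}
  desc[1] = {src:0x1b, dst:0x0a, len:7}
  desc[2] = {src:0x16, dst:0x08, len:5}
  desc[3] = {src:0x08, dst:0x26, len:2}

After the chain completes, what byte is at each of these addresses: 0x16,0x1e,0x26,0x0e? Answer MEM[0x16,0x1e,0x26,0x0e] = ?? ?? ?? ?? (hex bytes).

MEM[0x16,0x1e,0x26,0x0e] = 73 38 73 48

D0: mem[0x1c..0x23] <- [ec 22 38 48 c7 92 1f b3]
D1: mem[0x0a..0x10] <- [67 ec 22 38 48 c7 92]
D2: mem[0x08..0x0c] <- [73 6e 5e c4 bc]
D3: mem[0x26..0x27] <- [73 6e]
query mem[0x16]=0x73, mem[0x1e]=0x38, mem[0x26]=0x73, mem[0x0e]=0x48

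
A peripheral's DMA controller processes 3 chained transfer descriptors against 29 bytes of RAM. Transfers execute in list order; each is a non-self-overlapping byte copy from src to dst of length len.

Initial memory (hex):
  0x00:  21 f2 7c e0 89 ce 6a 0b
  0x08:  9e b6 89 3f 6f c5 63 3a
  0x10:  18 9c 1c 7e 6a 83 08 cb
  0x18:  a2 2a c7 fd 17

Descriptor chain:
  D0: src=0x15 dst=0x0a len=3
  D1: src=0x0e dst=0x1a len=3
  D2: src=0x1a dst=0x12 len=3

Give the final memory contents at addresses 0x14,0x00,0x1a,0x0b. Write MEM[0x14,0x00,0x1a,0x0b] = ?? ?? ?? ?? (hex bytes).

MEM[0x14,0x00,0x1a,0x0b] = 18 21 63 08

[0] 0x15->0x0a len=3 : 83 08 cb
[1] 0x0e->0x1a len=3 : 63 3a 18
[2] 0x1a->0x12 len=3 : 63 3a 18
query mem[0x14]=0x18, mem[0x00]=0x21, mem[0x1a]=0x63, mem[0x0b]=0x08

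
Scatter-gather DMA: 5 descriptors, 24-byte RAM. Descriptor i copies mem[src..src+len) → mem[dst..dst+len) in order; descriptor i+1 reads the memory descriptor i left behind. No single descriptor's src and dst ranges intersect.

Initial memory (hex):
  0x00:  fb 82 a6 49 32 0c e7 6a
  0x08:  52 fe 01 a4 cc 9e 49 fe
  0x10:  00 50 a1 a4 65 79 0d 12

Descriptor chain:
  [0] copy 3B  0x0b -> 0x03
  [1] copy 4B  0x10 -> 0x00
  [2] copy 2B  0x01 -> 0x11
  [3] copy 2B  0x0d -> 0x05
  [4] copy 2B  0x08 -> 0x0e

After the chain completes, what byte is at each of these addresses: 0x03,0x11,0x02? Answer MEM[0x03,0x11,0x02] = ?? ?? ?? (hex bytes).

[0] 0x0b->0x03 len=3 : a4 cc 9e
[1] 0x10->0x00 len=4 : 00 50 a1 a4
[2] 0x01->0x11 len=2 : 50 a1
[3] 0x0d->0x05 len=2 : 9e 49
[4] 0x08->0x0e len=2 : 52 fe
query mem[0x03]=0xa4, mem[0x11]=0x50, mem[0x02]=0xa1

MEM[0x03,0x11,0x02] = a4 50 a1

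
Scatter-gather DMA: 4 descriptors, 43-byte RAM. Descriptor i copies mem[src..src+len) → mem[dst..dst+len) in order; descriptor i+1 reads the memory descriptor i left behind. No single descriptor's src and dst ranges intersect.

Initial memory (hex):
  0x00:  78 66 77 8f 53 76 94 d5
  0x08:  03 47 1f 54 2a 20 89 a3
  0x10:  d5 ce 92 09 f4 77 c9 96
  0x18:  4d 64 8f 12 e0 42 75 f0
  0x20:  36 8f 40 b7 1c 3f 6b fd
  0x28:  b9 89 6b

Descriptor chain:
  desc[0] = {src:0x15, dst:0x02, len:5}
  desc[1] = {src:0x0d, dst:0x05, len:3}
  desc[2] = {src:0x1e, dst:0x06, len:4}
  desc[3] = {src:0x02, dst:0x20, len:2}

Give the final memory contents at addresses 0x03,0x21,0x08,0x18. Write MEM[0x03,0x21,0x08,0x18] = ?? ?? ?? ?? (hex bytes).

MEM[0x03,0x21,0x08,0x18] = c9 c9 36 4d

  after D0: wrote 5B at 0x02 = 77c9964d64
  after D1: wrote 3B at 0x05 = 2089a3
  after D2: wrote 4B at 0x06 = 75f0368f
  after D3: wrote 2B at 0x20 = 77c9
query mem[0x03]=0xc9, mem[0x21]=0xc9, mem[0x08]=0x36, mem[0x18]=0x4d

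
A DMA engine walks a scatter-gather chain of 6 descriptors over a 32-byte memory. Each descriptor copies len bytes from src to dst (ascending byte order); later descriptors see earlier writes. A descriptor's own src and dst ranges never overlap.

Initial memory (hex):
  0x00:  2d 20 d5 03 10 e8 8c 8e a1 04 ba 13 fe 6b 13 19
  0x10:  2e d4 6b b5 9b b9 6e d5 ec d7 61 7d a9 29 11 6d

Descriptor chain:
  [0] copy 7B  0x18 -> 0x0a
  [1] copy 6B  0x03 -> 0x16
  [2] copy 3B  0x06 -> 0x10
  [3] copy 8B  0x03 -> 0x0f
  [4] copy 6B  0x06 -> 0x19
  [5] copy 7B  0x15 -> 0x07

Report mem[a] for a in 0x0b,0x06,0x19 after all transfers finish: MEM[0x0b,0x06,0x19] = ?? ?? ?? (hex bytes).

#0 dst[0x0a+7] := {0xec,0xd7,0x61,0x7d,0xa9,0x29,0x11}
#1 dst[0x16+6] := {0x03,0x10,0xe8,0x8c,0x8e,0xa1}
#2 dst[0x10+3] := {0x8c,0x8e,0xa1}
#3 dst[0x0f+8] := {0x03,0x10,0xe8,0x8c,0x8e,0xa1,0x04,0xec}
#4 dst[0x19+6] := {0x8c,0x8e,0xa1,0x04,0xec,0xd7}
#5 dst[0x07+7] := {0x04,0xec,0x10,0xe8,0x8c,0x8e,0xa1}
query mem[0x0b]=0x8c, mem[0x06]=0x8c, mem[0x19]=0x8c

MEM[0x0b,0x06,0x19] = 8c 8c 8c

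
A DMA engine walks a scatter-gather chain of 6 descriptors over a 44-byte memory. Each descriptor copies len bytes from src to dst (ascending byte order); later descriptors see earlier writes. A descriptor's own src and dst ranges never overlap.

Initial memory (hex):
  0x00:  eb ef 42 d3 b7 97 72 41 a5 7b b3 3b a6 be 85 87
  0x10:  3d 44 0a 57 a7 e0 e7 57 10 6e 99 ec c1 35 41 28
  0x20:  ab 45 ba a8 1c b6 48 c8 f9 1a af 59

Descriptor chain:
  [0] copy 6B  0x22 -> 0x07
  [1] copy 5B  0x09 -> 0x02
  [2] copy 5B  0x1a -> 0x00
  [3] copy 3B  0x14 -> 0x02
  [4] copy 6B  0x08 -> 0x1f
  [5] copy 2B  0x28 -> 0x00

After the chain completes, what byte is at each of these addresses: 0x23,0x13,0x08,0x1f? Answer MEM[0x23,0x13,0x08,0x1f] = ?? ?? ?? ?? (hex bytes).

  after D0: wrote 6B at 0x07 = baa81cb648c8
  after D1: wrote 5B at 0x02 = 1cb648c8be
  after D2: wrote 5B at 0x00 = 99ecc13541
  after D3: wrote 3B at 0x02 = a7e0e7
  after D4: wrote 6B at 0x1f = a81cb648c8be
  after D5: wrote 2B at 0x00 = f91a
query mem[0x23]=0xc8, mem[0x13]=0x57, mem[0x08]=0xa8, mem[0x1f]=0xa8

MEM[0x23,0x13,0x08,0x1f] = c8 57 a8 a8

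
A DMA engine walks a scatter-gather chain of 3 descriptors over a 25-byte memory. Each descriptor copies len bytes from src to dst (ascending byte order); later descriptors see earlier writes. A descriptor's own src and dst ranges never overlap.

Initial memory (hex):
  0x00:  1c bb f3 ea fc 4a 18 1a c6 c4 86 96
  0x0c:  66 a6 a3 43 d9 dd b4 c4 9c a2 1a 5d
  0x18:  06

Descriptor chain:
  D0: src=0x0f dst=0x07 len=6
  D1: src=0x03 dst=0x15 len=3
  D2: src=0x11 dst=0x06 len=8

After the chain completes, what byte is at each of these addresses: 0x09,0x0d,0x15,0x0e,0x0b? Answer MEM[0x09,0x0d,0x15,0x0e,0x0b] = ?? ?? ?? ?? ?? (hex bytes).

[0] 0x0f->0x07 len=6 : 43 d9 dd b4 c4 9c
[1] 0x03->0x15 len=3 : ea fc 4a
[2] 0x11->0x06 len=8 : dd b4 c4 9c ea fc 4a 06
query mem[0x09]=0x9c, mem[0x0d]=0x06, mem[0x15]=0xea, mem[0x0e]=0xa3, mem[0x0b]=0xfc

MEM[0x09,0x0d,0x15,0x0e,0x0b] = 9c 06 ea a3 fc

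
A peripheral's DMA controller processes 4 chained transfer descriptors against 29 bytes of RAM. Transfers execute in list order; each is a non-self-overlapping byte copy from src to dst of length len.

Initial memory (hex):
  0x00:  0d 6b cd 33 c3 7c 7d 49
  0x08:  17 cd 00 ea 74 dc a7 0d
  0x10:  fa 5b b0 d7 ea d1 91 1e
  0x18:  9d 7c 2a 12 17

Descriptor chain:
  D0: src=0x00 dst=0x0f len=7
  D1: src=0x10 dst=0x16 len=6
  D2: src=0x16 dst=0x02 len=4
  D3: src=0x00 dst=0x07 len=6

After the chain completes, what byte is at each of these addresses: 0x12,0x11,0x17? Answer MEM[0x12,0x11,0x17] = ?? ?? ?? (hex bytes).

[0] 0x00->0x0f len=7 : 0d 6b cd 33 c3 7c 7d
[1] 0x10->0x16 len=6 : 6b cd 33 c3 7c 7d
[2] 0x16->0x02 len=4 : 6b cd 33 c3
[3] 0x00->0x07 len=6 : 0d 6b 6b cd 33 c3
query mem[0x12]=0x33, mem[0x11]=0xcd, mem[0x17]=0xcd

MEM[0x12,0x11,0x17] = 33 cd cd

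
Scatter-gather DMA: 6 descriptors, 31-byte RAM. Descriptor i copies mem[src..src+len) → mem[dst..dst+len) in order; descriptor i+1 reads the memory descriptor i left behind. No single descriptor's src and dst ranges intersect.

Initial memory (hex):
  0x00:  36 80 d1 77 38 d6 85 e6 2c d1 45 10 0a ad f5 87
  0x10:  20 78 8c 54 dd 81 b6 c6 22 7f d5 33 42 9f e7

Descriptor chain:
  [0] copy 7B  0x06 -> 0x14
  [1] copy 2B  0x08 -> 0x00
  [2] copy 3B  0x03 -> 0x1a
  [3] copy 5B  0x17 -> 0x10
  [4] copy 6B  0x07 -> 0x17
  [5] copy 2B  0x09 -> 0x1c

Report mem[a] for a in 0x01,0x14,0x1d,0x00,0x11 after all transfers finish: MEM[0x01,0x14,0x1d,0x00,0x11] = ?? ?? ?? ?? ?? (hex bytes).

D0: mem[0x14..0x1a] <- [85 e6 2c d1 45 10 0a]
D1: mem[0x00..0x01] <- [2c d1]
D2: mem[0x1a..0x1c] <- [77 38 d6]
D3: mem[0x10..0x14] <- [d1 45 10 77 38]
D4: mem[0x17..0x1c] <- [e6 2c d1 45 10 0a]
D5: mem[0x1c..0x1d] <- [d1 45]
query mem[0x01]=0xd1, mem[0x14]=0x38, mem[0x1d]=0x45, mem[0x00]=0x2c, mem[0x11]=0x45

MEM[0x01,0x14,0x1d,0x00,0x11] = d1 38 45 2c 45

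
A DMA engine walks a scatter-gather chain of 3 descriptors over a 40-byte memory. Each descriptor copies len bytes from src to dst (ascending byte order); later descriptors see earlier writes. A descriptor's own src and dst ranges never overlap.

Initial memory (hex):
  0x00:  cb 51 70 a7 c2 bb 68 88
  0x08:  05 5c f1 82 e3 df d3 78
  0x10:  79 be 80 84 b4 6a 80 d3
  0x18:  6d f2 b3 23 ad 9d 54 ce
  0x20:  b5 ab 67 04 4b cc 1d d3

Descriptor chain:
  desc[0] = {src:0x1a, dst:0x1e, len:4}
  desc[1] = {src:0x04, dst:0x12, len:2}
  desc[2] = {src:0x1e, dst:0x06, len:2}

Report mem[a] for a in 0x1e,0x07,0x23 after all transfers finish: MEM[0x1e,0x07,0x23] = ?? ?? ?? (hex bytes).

[0] 0x1a->0x1e len=4 : b3 23 ad 9d
[1] 0x04->0x12 len=2 : c2 bb
[2] 0x1e->0x06 len=2 : b3 23
query mem[0x1e]=0xb3, mem[0x07]=0x23, mem[0x23]=0x04

MEM[0x1e,0x07,0x23] = b3 23 04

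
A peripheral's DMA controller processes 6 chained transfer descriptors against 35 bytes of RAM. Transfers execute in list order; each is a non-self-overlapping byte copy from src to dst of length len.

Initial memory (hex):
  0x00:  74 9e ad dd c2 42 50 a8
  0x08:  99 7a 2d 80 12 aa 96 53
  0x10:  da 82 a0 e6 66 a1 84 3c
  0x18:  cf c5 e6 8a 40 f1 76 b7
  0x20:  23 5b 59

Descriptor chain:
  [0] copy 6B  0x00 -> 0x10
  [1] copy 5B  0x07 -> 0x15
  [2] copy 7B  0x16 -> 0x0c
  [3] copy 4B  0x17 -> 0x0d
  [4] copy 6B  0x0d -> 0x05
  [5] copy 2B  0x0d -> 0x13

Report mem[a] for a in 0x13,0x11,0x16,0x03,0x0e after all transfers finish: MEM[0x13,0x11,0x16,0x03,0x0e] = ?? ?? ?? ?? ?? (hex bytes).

MEM[0x13,0x11,0x16,0x03,0x0e] = 7a 8a 99 dd 2d

D0: mem[0x10..0x15] <- [74 9e ad dd c2 42]
D1: mem[0x15..0x19] <- [a8 99 7a 2d 80]
D2: mem[0x0c..0x12] <- [99 7a 2d 80 e6 8a 40]
D3: mem[0x0d..0x10] <- [7a 2d 80 e6]
D4: mem[0x05..0x0a] <- [7a 2d 80 e6 8a 40]
D5: mem[0x13..0x14] <- [7a 2d]
query mem[0x13]=0x7a, mem[0x11]=0x8a, mem[0x16]=0x99, mem[0x03]=0xdd, mem[0x0e]=0x2d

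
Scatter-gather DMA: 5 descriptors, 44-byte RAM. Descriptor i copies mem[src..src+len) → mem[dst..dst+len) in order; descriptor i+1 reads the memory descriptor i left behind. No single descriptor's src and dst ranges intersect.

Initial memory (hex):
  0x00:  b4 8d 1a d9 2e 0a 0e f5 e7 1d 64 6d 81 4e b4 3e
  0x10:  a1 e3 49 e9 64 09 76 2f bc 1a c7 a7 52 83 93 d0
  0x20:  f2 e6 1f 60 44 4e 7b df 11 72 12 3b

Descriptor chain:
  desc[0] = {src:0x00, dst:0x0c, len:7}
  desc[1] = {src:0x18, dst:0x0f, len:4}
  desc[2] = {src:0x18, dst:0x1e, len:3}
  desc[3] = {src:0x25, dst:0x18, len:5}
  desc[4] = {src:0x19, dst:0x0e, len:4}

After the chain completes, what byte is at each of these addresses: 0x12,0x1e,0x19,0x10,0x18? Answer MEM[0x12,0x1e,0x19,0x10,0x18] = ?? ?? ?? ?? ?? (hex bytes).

MEM[0x12,0x1e,0x19,0x10,0x18] = a7 bc 7b 11 4e

  after D0: wrote 7B at 0x0c = b48d1ad92e0a0e
  after D1: wrote 4B at 0x0f = bc1ac7a7
  after D2: wrote 3B at 0x1e = bc1ac7
  after D3: wrote 5B at 0x18 = 4e7bdf1172
  after D4: wrote 4B at 0x0e = 7bdf1172
query mem[0x12]=0xa7, mem[0x1e]=0xbc, mem[0x19]=0x7b, mem[0x10]=0x11, mem[0x18]=0x4e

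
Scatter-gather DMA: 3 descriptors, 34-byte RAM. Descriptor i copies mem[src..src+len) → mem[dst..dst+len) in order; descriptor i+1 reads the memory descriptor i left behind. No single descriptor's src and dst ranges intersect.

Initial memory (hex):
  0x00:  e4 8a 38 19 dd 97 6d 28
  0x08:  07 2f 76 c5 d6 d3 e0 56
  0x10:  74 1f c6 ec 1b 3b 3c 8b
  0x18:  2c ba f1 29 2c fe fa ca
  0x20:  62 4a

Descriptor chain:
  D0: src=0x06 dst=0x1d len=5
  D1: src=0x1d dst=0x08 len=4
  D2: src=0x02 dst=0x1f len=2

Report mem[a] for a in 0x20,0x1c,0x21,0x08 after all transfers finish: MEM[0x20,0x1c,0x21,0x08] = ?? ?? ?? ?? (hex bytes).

MEM[0x20,0x1c,0x21,0x08] = 19 2c 76 6d

  after D0: wrote 5B at 0x1d = 6d28072f76
  after D1: wrote 4B at 0x08 = 6d28072f
  after D2: wrote 2B at 0x1f = 3819
query mem[0x20]=0x19, mem[0x1c]=0x2c, mem[0x21]=0x76, mem[0x08]=0x6d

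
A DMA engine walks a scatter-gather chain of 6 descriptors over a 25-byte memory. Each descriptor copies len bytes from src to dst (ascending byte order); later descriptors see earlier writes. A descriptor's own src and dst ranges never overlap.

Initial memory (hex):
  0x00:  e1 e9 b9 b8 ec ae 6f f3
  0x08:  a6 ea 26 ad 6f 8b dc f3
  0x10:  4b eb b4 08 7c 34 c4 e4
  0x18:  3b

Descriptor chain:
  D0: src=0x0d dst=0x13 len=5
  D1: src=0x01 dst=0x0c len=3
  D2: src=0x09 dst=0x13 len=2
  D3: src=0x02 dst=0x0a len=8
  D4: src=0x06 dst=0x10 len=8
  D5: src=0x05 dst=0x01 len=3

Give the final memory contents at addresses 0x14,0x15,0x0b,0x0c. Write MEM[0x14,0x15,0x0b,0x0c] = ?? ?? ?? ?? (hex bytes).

[0] 0x0d->0x13 len=5 : 8b dc f3 4b eb
[1] 0x01->0x0c len=3 : e9 b9 b8
[2] 0x09->0x13 len=2 : ea 26
[3] 0x02->0x0a len=8 : b9 b8 ec ae 6f f3 a6 ea
[4] 0x06->0x10 len=8 : 6f f3 a6 ea b9 b8 ec ae
[5] 0x05->0x01 len=3 : ae 6f f3
query mem[0x14]=0xb9, mem[0x15]=0xb8, mem[0x0b]=0xb8, mem[0x0c]=0xec

MEM[0x14,0x15,0x0b,0x0c] = b9 b8 b8 ec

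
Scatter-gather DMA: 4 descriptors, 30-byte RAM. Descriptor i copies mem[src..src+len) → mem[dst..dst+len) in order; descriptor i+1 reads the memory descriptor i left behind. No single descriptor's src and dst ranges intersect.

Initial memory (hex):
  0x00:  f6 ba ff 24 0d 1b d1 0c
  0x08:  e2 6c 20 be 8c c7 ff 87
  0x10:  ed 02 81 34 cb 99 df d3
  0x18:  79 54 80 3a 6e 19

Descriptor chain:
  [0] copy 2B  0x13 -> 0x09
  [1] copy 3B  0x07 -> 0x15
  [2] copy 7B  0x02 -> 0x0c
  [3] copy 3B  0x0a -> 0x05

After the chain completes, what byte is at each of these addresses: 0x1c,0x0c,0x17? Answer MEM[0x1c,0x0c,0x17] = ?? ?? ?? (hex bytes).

MEM[0x1c,0x0c,0x17] = 6e ff 34

D0: mem[0x09..0x0a] <- [34 cb]
D1: mem[0x15..0x17] <- [0c e2 34]
D2: mem[0x0c..0x12] <- [ff 24 0d 1b d1 0c e2]
D3: mem[0x05..0x07] <- [cb be ff]
query mem[0x1c]=0x6e, mem[0x0c]=0xff, mem[0x17]=0x34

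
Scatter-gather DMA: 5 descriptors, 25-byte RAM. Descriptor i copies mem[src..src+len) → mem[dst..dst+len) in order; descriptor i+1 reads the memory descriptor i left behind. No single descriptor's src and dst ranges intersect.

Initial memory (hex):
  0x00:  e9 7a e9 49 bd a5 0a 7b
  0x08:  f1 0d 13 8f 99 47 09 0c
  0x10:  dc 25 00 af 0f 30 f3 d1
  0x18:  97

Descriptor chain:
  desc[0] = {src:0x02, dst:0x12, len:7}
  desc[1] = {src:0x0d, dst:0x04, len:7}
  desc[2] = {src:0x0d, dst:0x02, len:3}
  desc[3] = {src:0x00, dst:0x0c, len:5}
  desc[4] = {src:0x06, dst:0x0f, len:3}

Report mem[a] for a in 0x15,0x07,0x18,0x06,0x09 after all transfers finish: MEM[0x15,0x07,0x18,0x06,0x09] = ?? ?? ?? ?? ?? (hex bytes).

D0: mem[0x12..0x18] <- [e9 49 bd a5 0a 7b f1]
D1: mem[0x04..0x0a] <- [47 09 0c dc 25 e9 49]
D2: mem[0x02..0x04] <- [47 09 0c]
D3: mem[0x0c..0x10] <- [e9 7a 47 09 0c]
D4: mem[0x0f..0x11] <- [0c dc 25]
query mem[0x15]=0xa5, mem[0x07]=0xdc, mem[0x18]=0xf1, mem[0x06]=0x0c, mem[0x09]=0xe9

MEM[0x15,0x07,0x18,0x06,0x09] = a5 dc f1 0c e9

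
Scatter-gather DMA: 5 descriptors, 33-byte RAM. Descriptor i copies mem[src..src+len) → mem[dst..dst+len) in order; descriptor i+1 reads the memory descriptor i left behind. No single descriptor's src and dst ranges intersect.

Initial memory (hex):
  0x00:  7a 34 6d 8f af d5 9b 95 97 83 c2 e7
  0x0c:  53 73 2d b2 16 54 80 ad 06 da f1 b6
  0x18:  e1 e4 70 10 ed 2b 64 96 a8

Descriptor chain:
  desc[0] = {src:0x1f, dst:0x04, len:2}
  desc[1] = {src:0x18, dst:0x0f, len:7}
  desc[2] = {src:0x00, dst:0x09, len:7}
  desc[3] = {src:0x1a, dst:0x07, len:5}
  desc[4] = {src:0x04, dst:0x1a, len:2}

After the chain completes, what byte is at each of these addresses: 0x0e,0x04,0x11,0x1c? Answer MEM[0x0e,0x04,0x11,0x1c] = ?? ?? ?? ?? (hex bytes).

MEM[0x0e,0x04,0x11,0x1c] = a8 96 70 ed

  after D0: wrote 2B at 0x04 = 96a8
  after D1: wrote 7B at 0x0f = e1e47010ed2b64
  after D2: wrote 7B at 0x09 = 7a346d8f96a89b
  after D3: wrote 5B at 0x07 = 7010ed2b64
  after D4: wrote 2B at 0x1a = 96a8
query mem[0x0e]=0xa8, mem[0x04]=0x96, mem[0x11]=0x70, mem[0x1c]=0xed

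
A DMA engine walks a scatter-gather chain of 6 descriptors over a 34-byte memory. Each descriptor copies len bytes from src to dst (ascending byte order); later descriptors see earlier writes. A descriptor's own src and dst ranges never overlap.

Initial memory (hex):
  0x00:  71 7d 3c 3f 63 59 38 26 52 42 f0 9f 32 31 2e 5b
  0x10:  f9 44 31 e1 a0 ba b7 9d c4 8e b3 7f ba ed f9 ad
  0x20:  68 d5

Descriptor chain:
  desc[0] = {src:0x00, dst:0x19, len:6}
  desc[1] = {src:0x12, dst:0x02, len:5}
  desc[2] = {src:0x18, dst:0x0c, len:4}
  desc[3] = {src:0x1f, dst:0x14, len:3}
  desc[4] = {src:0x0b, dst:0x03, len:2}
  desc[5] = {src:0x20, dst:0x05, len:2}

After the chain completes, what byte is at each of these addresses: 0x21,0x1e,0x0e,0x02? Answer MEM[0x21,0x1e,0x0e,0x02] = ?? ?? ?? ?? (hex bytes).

  after D0: wrote 6B at 0x19 = 717d3c3f6359
  after D1: wrote 5B at 0x02 = 31e1a0bab7
  after D2: wrote 4B at 0x0c = c4717d3c
  after D3: wrote 3B at 0x14 = ad68d5
  after D4: wrote 2B at 0x03 = 9fc4
  after D5: wrote 2B at 0x05 = 68d5
query mem[0x21]=0xd5, mem[0x1e]=0x59, mem[0x0e]=0x7d, mem[0x02]=0x31

MEM[0x21,0x1e,0x0e,0x02] = d5 59 7d 31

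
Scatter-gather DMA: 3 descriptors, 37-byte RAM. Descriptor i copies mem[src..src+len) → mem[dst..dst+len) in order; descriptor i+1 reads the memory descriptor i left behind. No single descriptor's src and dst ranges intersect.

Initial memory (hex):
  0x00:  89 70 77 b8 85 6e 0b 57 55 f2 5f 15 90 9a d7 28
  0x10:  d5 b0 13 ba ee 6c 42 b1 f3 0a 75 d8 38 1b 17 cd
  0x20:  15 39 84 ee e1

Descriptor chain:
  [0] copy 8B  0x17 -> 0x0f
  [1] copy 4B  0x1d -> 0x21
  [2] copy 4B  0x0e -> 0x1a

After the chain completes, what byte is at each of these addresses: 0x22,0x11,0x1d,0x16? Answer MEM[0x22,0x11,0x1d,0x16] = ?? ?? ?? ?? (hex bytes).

D0: mem[0x0f..0x16] <- [b1 f3 0a 75 d8 38 1b 17]
D1: mem[0x21..0x24] <- [1b 17 cd 15]
D2: mem[0x1a..0x1d] <- [d7 b1 f3 0a]
query mem[0x22]=0x17, mem[0x11]=0x0a, mem[0x1d]=0x0a, mem[0x16]=0x17

MEM[0x22,0x11,0x1d,0x16] = 17 0a 0a 17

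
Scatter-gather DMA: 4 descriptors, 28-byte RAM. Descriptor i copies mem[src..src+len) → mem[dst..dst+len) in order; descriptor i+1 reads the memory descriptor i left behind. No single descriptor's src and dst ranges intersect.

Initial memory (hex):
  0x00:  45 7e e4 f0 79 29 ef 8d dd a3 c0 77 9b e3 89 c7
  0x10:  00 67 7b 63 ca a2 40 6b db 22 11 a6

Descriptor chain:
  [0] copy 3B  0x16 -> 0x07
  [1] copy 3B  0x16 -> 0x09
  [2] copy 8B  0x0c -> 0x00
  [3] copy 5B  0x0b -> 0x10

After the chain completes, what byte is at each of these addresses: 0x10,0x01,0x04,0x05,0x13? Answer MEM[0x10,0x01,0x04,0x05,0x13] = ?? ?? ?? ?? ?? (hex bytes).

D0: mem[0x07..0x09] <- [40 6b db]
D1: mem[0x09..0x0b] <- [40 6b db]
D2: mem[0x00..0x07] <- [9b e3 89 c7 00 67 7b 63]
D3: mem[0x10..0x14] <- [db 9b e3 89 c7]
query mem[0x10]=0xdb, mem[0x01]=0xe3, mem[0x04]=0x00, mem[0x05]=0x67, mem[0x13]=0x89

MEM[0x10,0x01,0x04,0x05,0x13] = db e3 00 67 89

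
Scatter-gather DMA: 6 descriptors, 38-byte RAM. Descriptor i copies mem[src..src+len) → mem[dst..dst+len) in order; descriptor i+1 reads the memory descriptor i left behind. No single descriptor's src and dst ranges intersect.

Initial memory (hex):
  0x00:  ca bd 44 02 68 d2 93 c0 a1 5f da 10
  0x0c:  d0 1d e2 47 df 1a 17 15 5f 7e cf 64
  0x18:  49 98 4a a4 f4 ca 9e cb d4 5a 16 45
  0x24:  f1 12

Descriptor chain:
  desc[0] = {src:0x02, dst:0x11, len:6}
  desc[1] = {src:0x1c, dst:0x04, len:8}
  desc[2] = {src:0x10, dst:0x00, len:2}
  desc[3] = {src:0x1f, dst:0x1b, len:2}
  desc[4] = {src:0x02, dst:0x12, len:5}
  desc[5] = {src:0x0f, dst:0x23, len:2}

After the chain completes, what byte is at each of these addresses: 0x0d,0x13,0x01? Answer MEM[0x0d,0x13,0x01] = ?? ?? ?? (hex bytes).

#0 dst[0x11+6] := {0x44,0x02,0x68,0xd2,0x93,0xc0}
#1 dst[0x04+8] := {0xf4,0xca,0x9e,0xcb,0xd4,0x5a,0x16,0x45}
#2 dst[0x00+2] := {0xdf,0x44}
#3 dst[0x1b+2] := {0xcb,0xd4}
#4 dst[0x12+5] := {0x44,0x02,0xf4,0xca,0x9e}
#5 dst[0x23+2] := {0x47,0xdf}
query mem[0x0d]=0x1d, mem[0x13]=0x02, mem[0x01]=0x44

MEM[0x0d,0x13,0x01] = 1d 02 44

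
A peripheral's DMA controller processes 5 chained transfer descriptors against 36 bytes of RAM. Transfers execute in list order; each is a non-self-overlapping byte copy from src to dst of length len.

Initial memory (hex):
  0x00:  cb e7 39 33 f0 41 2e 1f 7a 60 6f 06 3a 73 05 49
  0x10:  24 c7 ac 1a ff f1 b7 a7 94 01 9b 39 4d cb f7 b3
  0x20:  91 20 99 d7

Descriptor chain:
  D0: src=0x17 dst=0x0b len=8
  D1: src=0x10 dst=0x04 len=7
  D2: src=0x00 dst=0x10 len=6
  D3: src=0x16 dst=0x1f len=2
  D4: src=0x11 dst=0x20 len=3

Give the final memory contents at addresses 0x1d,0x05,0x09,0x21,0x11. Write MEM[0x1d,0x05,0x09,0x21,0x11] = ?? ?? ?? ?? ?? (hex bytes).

MEM[0x1d,0x05,0x09,0x21,0x11] = cb cb f1 39 e7

#0 dst[0x0b+8] := {0xa7,0x94,0x01,0x9b,0x39,0x4d,0xcb,0xf7}
#1 dst[0x04+7] := {0x4d,0xcb,0xf7,0x1a,0xff,0xf1,0xb7}
#2 dst[0x10+6] := {0xcb,0xe7,0x39,0x33,0x4d,0xcb}
#3 dst[0x1f+2] := {0xb7,0xa7}
#4 dst[0x20+3] := {0xe7,0x39,0x33}
query mem[0x1d]=0xcb, mem[0x05]=0xcb, mem[0x09]=0xf1, mem[0x21]=0x39, mem[0x11]=0xe7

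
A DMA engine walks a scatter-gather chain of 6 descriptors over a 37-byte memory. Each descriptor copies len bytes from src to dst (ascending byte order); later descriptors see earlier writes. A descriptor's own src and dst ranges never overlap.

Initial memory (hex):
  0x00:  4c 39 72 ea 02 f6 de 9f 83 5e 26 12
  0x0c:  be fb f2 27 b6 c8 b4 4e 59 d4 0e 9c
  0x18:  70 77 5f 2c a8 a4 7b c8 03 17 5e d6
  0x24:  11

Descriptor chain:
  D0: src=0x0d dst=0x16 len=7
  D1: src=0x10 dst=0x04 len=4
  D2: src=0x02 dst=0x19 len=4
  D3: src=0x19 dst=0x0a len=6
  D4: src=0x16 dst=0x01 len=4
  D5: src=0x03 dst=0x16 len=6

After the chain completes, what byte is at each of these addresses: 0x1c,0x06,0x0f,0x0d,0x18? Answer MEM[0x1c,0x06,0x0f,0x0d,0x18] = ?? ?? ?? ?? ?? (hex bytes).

MEM[0x1c,0x06,0x0f,0x0d,0x18] = c8 b4 7b c8 c8

[0] 0x0d->0x16 len=7 : fb f2 27 b6 c8 b4 4e
[1] 0x10->0x04 len=4 : b6 c8 b4 4e
[2] 0x02->0x19 len=4 : 72 ea b6 c8
[3] 0x19->0x0a len=6 : 72 ea b6 c8 a4 7b
[4] 0x16->0x01 len=4 : fb f2 27 72
[5] 0x03->0x16 len=6 : 27 72 c8 b4 4e 83
query mem[0x1c]=0xc8, mem[0x06]=0xb4, mem[0x0f]=0x7b, mem[0x0d]=0xc8, mem[0x18]=0xc8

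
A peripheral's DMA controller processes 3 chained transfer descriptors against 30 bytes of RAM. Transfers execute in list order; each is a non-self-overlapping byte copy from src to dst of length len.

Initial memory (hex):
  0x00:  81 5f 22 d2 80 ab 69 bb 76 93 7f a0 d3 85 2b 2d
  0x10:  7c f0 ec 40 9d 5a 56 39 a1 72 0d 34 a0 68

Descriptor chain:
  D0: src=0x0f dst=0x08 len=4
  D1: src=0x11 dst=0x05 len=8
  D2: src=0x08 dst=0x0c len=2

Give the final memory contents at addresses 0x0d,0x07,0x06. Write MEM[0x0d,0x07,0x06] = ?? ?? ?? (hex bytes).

  after D0: wrote 4B at 0x08 = 2d7cf0ec
  after D1: wrote 8B at 0x05 = f0ec409d5a5639a1
  after D2: wrote 2B at 0x0c = 9d5a
query mem[0x0d]=0x5a, mem[0x07]=0x40, mem[0x06]=0xec

MEM[0x0d,0x07,0x06] = 5a 40 ec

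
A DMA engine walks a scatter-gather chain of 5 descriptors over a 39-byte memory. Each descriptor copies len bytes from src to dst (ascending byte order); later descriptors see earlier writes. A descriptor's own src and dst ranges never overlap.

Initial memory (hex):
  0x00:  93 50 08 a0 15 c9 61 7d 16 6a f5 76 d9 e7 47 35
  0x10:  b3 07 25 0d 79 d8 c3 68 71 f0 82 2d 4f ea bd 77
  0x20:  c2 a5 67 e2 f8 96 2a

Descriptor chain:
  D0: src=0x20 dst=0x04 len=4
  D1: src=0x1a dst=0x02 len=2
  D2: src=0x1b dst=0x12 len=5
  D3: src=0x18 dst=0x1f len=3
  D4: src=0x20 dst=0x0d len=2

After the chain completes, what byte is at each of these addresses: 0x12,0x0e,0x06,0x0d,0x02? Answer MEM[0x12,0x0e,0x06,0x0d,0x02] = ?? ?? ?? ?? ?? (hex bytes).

D0: mem[0x04..0x07] <- [c2 a5 67 e2]
D1: mem[0x02..0x03] <- [82 2d]
D2: mem[0x12..0x16] <- [2d 4f ea bd 77]
D3: mem[0x1f..0x21] <- [71 f0 82]
D4: mem[0x0d..0x0e] <- [f0 82]
query mem[0x12]=0x2d, mem[0x0e]=0x82, mem[0x06]=0x67, mem[0x0d]=0xf0, mem[0x02]=0x82

MEM[0x12,0x0e,0x06,0x0d,0x02] = 2d 82 67 f0 82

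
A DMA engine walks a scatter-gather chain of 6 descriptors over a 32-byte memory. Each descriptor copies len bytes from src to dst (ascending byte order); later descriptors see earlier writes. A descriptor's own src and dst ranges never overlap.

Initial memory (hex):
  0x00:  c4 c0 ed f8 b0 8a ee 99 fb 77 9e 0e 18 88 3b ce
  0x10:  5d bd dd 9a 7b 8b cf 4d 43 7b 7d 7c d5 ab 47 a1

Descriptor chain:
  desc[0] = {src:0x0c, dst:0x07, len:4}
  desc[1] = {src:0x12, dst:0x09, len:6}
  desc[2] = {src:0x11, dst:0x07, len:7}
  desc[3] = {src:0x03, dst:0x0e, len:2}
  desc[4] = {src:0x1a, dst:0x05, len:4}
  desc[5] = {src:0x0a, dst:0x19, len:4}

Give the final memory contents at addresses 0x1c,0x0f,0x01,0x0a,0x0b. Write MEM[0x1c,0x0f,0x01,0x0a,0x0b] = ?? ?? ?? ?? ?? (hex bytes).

#0 dst[0x07+4] := {0x18,0x88,0x3b,0xce}
#1 dst[0x09+6] := {0xdd,0x9a,0x7b,0x8b,0xcf,0x4d}
#2 dst[0x07+7] := {0xbd,0xdd,0x9a,0x7b,0x8b,0xcf,0x4d}
#3 dst[0x0e+2] := {0xf8,0xb0}
#4 dst[0x05+4] := {0x7d,0x7c,0xd5,0xab}
#5 dst[0x19+4] := {0x7b,0x8b,0xcf,0x4d}
query mem[0x1c]=0x4d, mem[0x0f]=0xb0, mem[0x01]=0xc0, mem[0x0a]=0x7b, mem[0x0b]=0x8b

MEM[0x1c,0x0f,0x01,0x0a,0x0b] = 4d b0 c0 7b 8b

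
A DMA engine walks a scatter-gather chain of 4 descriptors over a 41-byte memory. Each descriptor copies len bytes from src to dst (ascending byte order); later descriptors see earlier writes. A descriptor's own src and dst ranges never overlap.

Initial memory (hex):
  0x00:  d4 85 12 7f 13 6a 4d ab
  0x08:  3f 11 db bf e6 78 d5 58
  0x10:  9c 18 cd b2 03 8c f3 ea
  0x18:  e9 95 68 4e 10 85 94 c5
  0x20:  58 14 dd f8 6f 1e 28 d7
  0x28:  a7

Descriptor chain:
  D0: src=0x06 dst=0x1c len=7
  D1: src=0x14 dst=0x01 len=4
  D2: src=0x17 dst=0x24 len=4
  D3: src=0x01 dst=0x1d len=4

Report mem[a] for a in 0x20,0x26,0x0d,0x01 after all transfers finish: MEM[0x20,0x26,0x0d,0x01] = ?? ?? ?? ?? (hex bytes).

MEM[0x20,0x26,0x0d,0x01] = ea 95 78 03

#0 dst[0x1c+7] := {0x4d,0xab,0x3f,0x11,0xdb,0xbf,0xe6}
#1 dst[0x01+4] := {0x03,0x8c,0xf3,0xea}
#2 dst[0x24+4] := {0xea,0xe9,0x95,0x68}
#3 dst[0x1d+4] := {0x03,0x8c,0xf3,0xea}
query mem[0x20]=0xea, mem[0x26]=0x95, mem[0x0d]=0x78, mem[0x01]=0x03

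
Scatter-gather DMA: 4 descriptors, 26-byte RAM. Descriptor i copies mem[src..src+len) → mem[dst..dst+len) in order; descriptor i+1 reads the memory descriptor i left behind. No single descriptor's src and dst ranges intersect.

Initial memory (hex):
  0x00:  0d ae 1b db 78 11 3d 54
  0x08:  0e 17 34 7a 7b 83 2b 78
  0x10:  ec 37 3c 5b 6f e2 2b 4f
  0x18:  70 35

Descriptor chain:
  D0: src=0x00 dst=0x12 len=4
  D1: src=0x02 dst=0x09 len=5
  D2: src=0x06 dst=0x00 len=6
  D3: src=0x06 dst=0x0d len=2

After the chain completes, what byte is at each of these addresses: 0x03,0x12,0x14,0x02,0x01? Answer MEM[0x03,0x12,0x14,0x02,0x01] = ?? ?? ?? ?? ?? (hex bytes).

  after D0: wrote 4B at 0x12 = 0dae1bdb
  after D1: wrote 5B at 0x09 = 1bdb78113d
  after D2: wrote 6B at 0x00 = 3d540e1bdb78
  after D3: wrote 2B at 0x0d = 3d54
query mem[0x03]=0x1b, mem[0x12]=0x0d, mem[0x14]=0x1b, mem[0x02]=0x0e, mem[0x01]=0x54

MEM[0x03,0x12,0x14,0x02,0x01] = 1b 0d 1b 0e 54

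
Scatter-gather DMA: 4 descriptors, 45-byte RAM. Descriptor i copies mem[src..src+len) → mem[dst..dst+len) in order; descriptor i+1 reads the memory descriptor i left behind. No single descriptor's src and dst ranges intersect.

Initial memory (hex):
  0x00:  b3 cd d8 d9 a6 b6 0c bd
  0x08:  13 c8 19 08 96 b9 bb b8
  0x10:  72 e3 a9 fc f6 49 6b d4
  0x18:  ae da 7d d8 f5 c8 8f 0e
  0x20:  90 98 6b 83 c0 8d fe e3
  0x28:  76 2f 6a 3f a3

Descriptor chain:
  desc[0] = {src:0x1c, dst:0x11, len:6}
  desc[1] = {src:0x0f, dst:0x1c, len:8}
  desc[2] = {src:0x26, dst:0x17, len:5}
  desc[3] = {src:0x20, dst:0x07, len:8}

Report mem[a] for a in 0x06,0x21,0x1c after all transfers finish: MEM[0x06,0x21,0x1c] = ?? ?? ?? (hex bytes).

MEM[0x06,0x21,0x1c] = 0c 0e b8

#0 dst[0x11+6] := {0xf5,0xc8,0x8f,0x0e,0x90,0x98}
#1 dst[0x1c+8] := {0xb8,0x72,0xf5,0xc8,0x8f,0x0e,0x90,0x98}
#2 dst[0x17+5] := {0xfe,0xe3,0x76,0x2f,0x6a}
#3 dst[0x07+8] := {0x8f,0x0e,0x90,0x98,0xc0,0x8d,0xfe,0xe3}
query mem[0x06]=0x0c, mem[0x21]=0x0e, mem[0x1c]=0xb8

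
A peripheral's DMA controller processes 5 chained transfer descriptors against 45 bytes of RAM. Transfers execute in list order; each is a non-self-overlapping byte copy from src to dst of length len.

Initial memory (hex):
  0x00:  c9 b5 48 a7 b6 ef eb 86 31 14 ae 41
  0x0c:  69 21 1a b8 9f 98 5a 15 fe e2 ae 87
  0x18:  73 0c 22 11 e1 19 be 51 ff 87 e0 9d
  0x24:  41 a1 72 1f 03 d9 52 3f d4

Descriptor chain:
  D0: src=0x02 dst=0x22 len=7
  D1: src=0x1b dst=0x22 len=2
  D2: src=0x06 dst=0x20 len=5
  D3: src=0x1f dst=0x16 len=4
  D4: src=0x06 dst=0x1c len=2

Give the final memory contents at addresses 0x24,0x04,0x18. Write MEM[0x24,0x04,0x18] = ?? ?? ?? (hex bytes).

  after D0: wrote 7B at 0x22 = 48a7b6efeb8631
  after D1: wrote 2B at 0x22 = 11e1
  after D2: wrote 5B at 0x20 = eb863114ae
  after D3: wrote 4B at 0x16 = 51eb8631
  after D4: wrote 2B at 0x1c = eb86
query mem[0x24]=0xae, mem[0x04]=0xb6, mem[0x18]=0x86

MEM[0x24,0x04,0x18] = ae b6 86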